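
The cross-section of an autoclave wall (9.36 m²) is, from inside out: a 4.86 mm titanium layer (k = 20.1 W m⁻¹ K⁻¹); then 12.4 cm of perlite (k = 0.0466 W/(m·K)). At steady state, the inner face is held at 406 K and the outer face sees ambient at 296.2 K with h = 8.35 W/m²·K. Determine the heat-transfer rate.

Series thermal resistances, inner to outer:
  R_titanium = L/(kA) = 0.00486/(20.1·9.36) = 2.583×10^-5 K/W
  R_perlite = L/(kA) = 0.124/(0.0466·9.36) = 0.2843 K/W
  R_conv,out = 1/(hA) = 1/(8.35·9.36) = 0.01279 K/W
ΣR = 2.583×10^-5 + 0.2843 + 0.01279 = 0.2971 K/W
Q = ΔT/ΣR = (406 K − 296.2 K)/0.2971 = 370 W

Q = 370 W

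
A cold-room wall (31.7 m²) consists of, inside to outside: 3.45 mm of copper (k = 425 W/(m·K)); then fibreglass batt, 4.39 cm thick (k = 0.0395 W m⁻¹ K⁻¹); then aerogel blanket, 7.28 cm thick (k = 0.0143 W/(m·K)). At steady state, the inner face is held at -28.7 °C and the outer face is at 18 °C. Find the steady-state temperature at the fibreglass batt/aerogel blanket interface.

Series thermal resistances, inner to outer:
  R_copper = L/(kA) = 0.00345/(425·31.7) = 2.561×10^-7 K/W
  R_fibreglass batt = L/(kA) = 0.0439/(0.0395·31.7) = 0.03506 K/W
  R_aerogel blanket = L/(kA) = 0.0728/(0.0143·31.7) = 0.1606 K/W
ΣR = 2.561×10^-7 + 0.03506 + 0.1606 = 0.1957 K/W
Q = ΔT/ΣR = (-28.7 °C − 18 °C)/0.1957 = -238.6 W
From the inner boundary to the fibreglass batt/aerogel blanket interface, ΣR_partial = 0.03506 K/W.
T_interface = T_in − Q·ΣR_partial = -28.7 °C − (-238.6)(0.03506) = -20.3 °C

T = -20.3 °C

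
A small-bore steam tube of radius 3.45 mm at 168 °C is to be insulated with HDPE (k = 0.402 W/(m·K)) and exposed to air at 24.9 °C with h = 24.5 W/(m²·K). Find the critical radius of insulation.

For a cylinder, r_cr = k_ins/h = 0.402/24.5 = 0.0164 m = 1.64 cm

r_cr = 1.64 cm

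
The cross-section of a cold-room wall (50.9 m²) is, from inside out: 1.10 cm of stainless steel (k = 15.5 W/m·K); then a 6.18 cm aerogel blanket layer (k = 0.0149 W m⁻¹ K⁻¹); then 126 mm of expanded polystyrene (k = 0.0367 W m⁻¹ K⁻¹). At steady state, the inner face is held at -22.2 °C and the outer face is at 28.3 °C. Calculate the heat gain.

Q = 339 W

Treat each layer as a resistance in series:
  R_stainless steel = L/(kA) = 0.0110/(15.5·50.9) = 1.394×10^-5 K/W
  R_aerogel blanket = L/(kA) = 0.0618/(0.0149·50.9) = 0.08149 K/W
  R_expanded polystyrene = L/(kA) = 0.126/(0.0367·50.9) = 0.06745 K/W
ΣR = 1.394×10^-5 + 0.08149 + 0.06745 = 0.1490 K/W
Q = ΔT/ΣR = (-22.2 °C − 28.3 °C)/0.1490 = -339 W
(Negative Q ⇒ heat flows inward; heat gain = 339 W.)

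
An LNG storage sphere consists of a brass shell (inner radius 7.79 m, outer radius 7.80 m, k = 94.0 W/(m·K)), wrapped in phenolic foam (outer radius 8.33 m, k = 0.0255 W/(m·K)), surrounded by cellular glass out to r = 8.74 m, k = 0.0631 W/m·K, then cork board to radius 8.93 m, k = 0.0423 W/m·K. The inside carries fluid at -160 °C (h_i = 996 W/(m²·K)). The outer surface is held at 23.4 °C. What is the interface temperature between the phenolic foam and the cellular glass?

Series thermal resistances, inner to outer:
  R_conv,in = 1/(4πr²h) = 1/(4π·7.79²·996) = 1.317×10^-6 K/W
  R_brass = (1/7.79 − 1/7.80)/(4πk) = 1.646×10^-4/(4π·94.0) = 1.393×10^-7 K/W
  R_phenolic foam = (1/7.80 − 1/8.33)/(4πk) = 0.008157/(4π·0.0255) = 0.02546 K/W
  R_cellular glass = (1/8.33 − 1/8.74)/(4πk) = 0.005632/(4π·0.0631) = 0.007102 K/W
  R_cork board = (1/8.74 − 1/8.93)/(4πk) = 0.002434/(4π·0.0423) = 0.004580 K/W
ΣR = 1.317×10^-6 + 1.393×10^-7 + 0.02546 + 0.007102 + 0.004580 = 0.03714 K/W
Q = ΔT/ΣR = (-160 °C − 23.4 °C)/0.03714 = -4938 W
From the inner boundary to the phenolic foam/cellular glass interface, ΣR_partial = 0.02546 K/W.
T_interface = T_in − Q·ΣR_partial = -160 °C − (-4938)(0.02546) = -34.3 °C

T = -34.3 °C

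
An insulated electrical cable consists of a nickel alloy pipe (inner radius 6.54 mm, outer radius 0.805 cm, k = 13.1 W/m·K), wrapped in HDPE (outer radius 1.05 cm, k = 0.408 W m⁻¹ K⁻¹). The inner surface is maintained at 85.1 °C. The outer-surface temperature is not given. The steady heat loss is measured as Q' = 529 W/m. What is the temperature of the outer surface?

Series resistances:
  R'_nickel alloy = ln(0.00805/0.00654)/(2πk) = 0.2077/(2π·13.1) = 0.002524 m·K/W
  R'_HDPE = ln(0.0105/0.00805)/(2πk) = 0.2657/(2π·0.408) = 0.1036 m·K/W
ΣR = 0.1062 m·K/W
ΔT = Q'·ΣR = 529 × 0.1062 = 56.18 K
Heat flows outward, so T_out = T_in − ΔT = 85.1 − 56.18 = 28.9 °C

T_out = 28.9 °C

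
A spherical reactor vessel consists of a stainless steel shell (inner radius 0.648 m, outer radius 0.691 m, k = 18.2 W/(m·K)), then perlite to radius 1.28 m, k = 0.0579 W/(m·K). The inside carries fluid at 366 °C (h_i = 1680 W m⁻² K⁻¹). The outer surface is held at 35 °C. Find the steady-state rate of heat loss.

Q = 361 W

Resistance network (inner→outer):
  R_conv,in = 1/(4πr²h) = 1/(4π·0.648²·1680) = 1.128×10^-4 K/W
  R_stainless steel = (1/0.648 − 1/0.691)/(4πk) = 0.09603/(4π·18.2) = 4.199×10^-4 K/W
  R_perlite = (1/0.691 − 1/1.28)/(4πk) = 0.6659/(4π·0.0579) = 0.9152 K/W
ΣR = 1.128×10^-4 + 4.199×10^-4 + 0.9152 = 0.9157 K/W
Q = ΔT/ΣR = (366 °C − 35 °C)/0.9157 = 361 W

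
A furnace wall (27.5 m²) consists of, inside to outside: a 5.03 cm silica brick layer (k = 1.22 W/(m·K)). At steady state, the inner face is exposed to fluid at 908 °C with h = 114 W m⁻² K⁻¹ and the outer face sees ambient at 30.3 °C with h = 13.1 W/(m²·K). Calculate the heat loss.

Q = 191 kW

Resistance network (inner→outer):
  R_conv,in = 1/(hA) = 1/(114·27.5) = 3.190×10^-4 K/W
  R_silica brick = L/(kA) = 0.0503/(1.22·27.5) = 0.001499 K/W
  R_conv,out = 1/(hA) = 1/(13.1·27.5) = 0.002776 K/W
ΣR = 3.190×10^-4 + 0.001499 + 0.002776 = 0.004594 K/W
Q = ΔT/ΣR = (908 °C − 30.3 °C)/0.004594 = 1.91×10^5 W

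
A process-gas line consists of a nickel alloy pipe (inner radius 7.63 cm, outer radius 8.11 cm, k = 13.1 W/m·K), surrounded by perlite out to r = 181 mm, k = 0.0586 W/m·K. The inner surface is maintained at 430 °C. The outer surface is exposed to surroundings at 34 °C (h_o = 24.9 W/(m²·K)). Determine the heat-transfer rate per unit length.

Q' = 179 W/m

Series thermal resistances, inner to outer:
  R'_nickel alloy = ln(0.0811/0.0763)/(2πk) = 0.06101/(2π·13.1) = 7.412×10^-4 m·K/W
  R'_perlite = ln(0.181/0.0811)/(2πk) = 0.8028/(2π·0.0586) = 2.180 m·K/W
  R'_conv,out = 1/(2πr h) = 1/(2π·0.181·24.9) = 0.03531 m·K/W
ΣR = 7.412×10^-4 + 2.180 + 0.03531 = 2.216 m·K/W
Q' = ΔT/ΣR = (430 °C − 34 °C)/2.216 = 179 W/m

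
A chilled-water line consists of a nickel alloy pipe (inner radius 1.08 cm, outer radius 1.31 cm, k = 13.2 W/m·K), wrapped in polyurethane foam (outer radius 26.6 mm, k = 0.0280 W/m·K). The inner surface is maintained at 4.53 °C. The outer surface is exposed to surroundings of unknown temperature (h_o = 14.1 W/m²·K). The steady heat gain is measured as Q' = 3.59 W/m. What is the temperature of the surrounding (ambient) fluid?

T_out = 20.5 °C

Series resistances:
  R'_nickel alloy = ln(0.0131/0.0108)/(2πk) = 0.1931/(2π·13.2) = 0.002328 m·K/W
  R'_polyurethane foam = ln(0.0266/0.0131)/(2πk) = 0.7083/(2π·0.0280) = 4.026 m·K/W
  R'_conv,out = 1/(2πr h) = 1/(2π·0.0266·14.1) = 0.4243 m·K/W
ΣR = 4.453 m·K/W
ΔT = Q'·ΣR = 3.59 × 4.453 = 15.99 K
Heat flows inward, so T_out = T_in + ΔT = 4.53 + 15.99 = 20.5 °C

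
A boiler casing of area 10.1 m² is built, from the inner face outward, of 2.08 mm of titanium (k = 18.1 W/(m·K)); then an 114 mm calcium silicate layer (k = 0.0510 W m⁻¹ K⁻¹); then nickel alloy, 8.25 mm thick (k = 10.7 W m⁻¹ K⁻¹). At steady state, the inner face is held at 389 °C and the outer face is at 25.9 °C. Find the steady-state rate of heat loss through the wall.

Treat each layer as a resistance in series:
  R_titanium = L/(kA) = 0.00208/(18.1·10.1) = 1.138×10^-5 K/W
  R_calcium silicate = L/(kA) = 0.114/(0.0510·10.1) = 0.2213 K/W
  R_nickel alloy = L/(kA) = 0.00825/(10.7·10.1) = 7.634×10^-5 K/W
ΣR = 1.138×10^-5 + 0.2213 + 7.634×10^-5 = 0.2214 K/W
Q = ΔT/ΣR = (389 °C − 25.9 °C)/0.2214 = 1640 W

Q = 1640 W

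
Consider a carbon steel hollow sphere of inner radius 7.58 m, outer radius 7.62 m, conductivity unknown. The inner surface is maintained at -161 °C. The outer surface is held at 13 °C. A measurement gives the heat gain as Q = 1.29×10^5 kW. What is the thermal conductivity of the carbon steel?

k = 40.9 W/m·K

ΣR = ΔT/Q = |-161 − 13|/1.29×10^8 = 1.349×10^-6 K/W
(1/r₁−1/r₂)/(4πk) = 1.349×10^-6 ⇒ k = 6.925×10^-4/(4π·1.349×10^-6) = 40.9 W/m·K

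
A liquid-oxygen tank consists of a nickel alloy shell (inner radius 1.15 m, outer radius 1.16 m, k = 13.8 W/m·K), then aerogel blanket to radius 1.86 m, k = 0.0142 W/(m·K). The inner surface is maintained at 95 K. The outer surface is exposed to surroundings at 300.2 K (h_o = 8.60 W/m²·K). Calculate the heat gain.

Resistance network (inner→outer):
  R_nickel alloy = (1/1.15 − 1/1.16)/(4πk) = 0.007496/(4π·13.8) = 4.323×10^-5 K/W
  R_aerogel blanket = (1/1.16 − 1/1.86)/(4πk) = 0.3244/(4π·0.0142) = 1.818 K/W
  R_conv,out = 1/(4πr²h) = 1/(4π·1.86²·8.60) = 0.002675 K/W
ΣR = 4.323×10^-5 + 1.818 + 0.002675 = 1.821 K/W
Q = ΔT/ΣR = (95 K − 300.2 K)/1.821 = -113 W
(Negative Q ⇒ heat flows inward; heat gain = 113 W.)

Q = 113 W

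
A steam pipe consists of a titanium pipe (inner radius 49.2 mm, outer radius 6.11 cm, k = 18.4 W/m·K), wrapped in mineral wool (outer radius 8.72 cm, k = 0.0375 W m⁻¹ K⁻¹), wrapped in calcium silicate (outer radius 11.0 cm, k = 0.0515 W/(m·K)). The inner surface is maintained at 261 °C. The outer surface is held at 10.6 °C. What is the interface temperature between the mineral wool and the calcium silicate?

T = 91.2 °C

Treat each layer as a resistance in series:
  R'_titanium = ln(0.0611/0.0492)/(2πk) = 0.2166/(2π·18.4) = 0.001874 m·K/W
  R'_mineral wool = ln(0.0872/0.0611)/(2πk) = 0.3557/(2π·0.0375) = 1.510 m·K/W
  R'_calcium silicate = ln(0.110/0.0872)/(2πk) = 0.2323/(2π·0.0515) = 0.7178 m·K/W
ΣR = 0.001874 + 1.510 + 0.7178 = 2.230 m·K/W
Q' = ΔT/ΣR = (261 °C − 10.6 °C)/2.230 = 112.3 W/m
From the inner boundary to the mineral wool/calcium silicate interface, ΣR_partial = 1.512 m·K/W.
T_interface = T_in − Q'·ΣR_partial = 261 °C − (112.3)(1.512) = 91.2 °C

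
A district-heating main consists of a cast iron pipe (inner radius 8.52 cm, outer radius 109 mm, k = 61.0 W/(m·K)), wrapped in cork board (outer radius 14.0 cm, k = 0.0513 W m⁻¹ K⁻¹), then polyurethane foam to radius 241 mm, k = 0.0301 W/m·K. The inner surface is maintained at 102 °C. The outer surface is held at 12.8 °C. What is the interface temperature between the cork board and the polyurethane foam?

T = 83.0 °C

Resistance network (inner→outer):
  R'_cast iron = ln(0.109/0.0852)/(2πk) = 0.2463/(2π·61.0) = 6.427×10^-4 m·K/W
  R'_cork board = ln(0.140/0.109)/(2πk) = 0.2503/(2π·0.0513) = 0.7765 m·K/W
  R'_polyurethane foam = ln(0.241/0.140)/(2πk) = 0.5432/(2π·0.0301) = 2.872 m·K/W
ΣR = 6.427×10^-4 + 0.7765 + 2.872 = 3.649 m·K/W
Q' = ΔT/ΣR = (102 °C − 12.8 °C)/3.649 = 24.45 W/m
From the inner boundary to the cork board/polyurethane foam interface, ΣR_partial = 0.7771 m·K/W.
T_interface = T_in − Q'·ΣR_partial = 102 °C − (24.45)(0.7771) = 83.0 °C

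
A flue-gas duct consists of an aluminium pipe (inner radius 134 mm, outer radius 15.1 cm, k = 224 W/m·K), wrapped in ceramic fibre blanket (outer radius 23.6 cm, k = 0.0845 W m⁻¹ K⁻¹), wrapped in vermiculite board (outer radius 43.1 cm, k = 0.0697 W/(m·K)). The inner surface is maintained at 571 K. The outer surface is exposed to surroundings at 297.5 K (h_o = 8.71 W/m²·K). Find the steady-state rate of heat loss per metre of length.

Q' = 121 W/m

Series thermal resistances, inner to outer:
  R'_aluminium = ln(0.151/0.134)/(2πk) = 0.1194/(2π·224) = 8.486×10^-5 m·K/W
  R'_ceramic fibre blanket = ln(0.236/0.151)/(2πk) = 0.4466/(2π·0.0845) = 0.8411 m·K/W
  R'_vermiculite board = ln(0.431/0.236)/(2πk) = 0.6023/(2π·0.0697) = 1.375 m·K/W
  R'_conv,out = 1/(2πr h) = 1/(2π·0.431·8.71) = 0.04240 m·K/W
ΣR = 8.486×10^-5 + 0.8411 + 1.375 + 0.04240 = 2.259 m·K/W
Q' = ΔT/ΣR = (571 K − 297.5 K)/2.259 = 121 W/m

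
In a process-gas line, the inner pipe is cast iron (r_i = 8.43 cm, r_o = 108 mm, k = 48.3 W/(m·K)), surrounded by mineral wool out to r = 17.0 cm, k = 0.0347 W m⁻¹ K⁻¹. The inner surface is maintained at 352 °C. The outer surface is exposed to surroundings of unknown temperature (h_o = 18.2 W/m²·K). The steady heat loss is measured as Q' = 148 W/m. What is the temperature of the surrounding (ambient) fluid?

T_out = 36.3 °C

Series resistances:
  R'_cast iron = ln(0.108/0.0843)/(2πk) = 0.2477/(2π·48.3) = 8.164×10^-4 m·K/W
  R'_mineral wool = ln(0.170/0.108)/(2πk) = 0.4537/(2π·0.0347) = 2.081 m·K/W
  R'_conv,out = 1/(2πr h) = 1/(2π·0.170·18.2) = 0.05144 m·K/W
ΣR = 2.133 m·K/W
ΔT = Q'·ΣR = 148 × 2.133 = 315.7 K
Heat flows outward, so T_out = T_in − ΔT = 352 − 315.7 = 36.3 °C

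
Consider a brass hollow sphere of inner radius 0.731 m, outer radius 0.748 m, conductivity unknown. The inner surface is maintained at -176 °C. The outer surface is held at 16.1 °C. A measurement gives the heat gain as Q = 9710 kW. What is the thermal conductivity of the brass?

ΣR = ΔT/Q = |-176 − 16.1|/9.71×10^6 = 1.978×10^-5 K/W
(1/r₁−1/r₂)/(4πk) = 1.978×10^-5 ⇒ k = 0.03109/(4π·1.978×10^-5) = 125 W/m·K

k = 125 W/m·K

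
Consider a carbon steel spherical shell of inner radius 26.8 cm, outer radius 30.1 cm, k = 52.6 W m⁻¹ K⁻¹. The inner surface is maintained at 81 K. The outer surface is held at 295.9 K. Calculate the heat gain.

Q = 347 kW

Q = 4πk·ΔT/(1/r₁ − 1/r₂) = 4π × 52.6 × 214.9 / (1/0.268 − 1/0.301) = 3.47×10^5 W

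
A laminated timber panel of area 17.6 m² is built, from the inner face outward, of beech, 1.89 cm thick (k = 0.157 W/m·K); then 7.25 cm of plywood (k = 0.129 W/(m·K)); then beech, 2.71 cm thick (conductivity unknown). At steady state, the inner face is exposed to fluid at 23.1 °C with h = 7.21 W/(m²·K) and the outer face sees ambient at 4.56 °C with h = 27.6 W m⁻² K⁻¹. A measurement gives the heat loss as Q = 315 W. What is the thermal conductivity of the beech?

k = 0.152 W/m·K

ΣR = ΔT/Q = |23.1 − 4.56|/315 = 0.05886 K/W
Known resistances:
  R_conv,in = 1/(hA) = 1/(7.21·17.6) = 0.007880 K/W
  R_beech = L/(kA) = 0.0189/(0.157·17.6) = 0.006840 K/W
  R_plywood = L/(kA) = 0.0725/(0.129·17.6) = 0.03193 K/W
  R_conv,out = 1/(hA) = 1/(27.6·17.6) = 0.002059 K/W
R_beech = ΣR − ΣR_known = 0.05886 − 0.04871 = 0.01015 K/W
L/(kA) = 0.01015 ⇒ k = 0.0271/(0.01015·17.6) = 0.152 W/m·K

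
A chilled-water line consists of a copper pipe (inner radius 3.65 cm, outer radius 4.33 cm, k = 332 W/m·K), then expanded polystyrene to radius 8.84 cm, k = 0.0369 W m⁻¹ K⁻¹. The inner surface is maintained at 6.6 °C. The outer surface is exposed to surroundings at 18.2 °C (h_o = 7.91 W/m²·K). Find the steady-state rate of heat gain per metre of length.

Q' = 3.51 W/m

Series thermal resistances, inner to outer:
  R'_copper = ln(0.0433/0.0365)/(2πk) = 0.1708/(2π·332) = 8.190×10^-5 m·K/W
  R'_expanded polystyrene = ln(0.0884/0.0433)/(2πk) = 0.7137/(2π·0.0369) = 3.078 m·K/W
  R'_conv,out = 1/(2πr h) = 1/(2π·0.0884·7.91) = 0.2276 m·K/W
ΣR = 8.190×10^-5 + 3.078 + 0.2276 = 3.306 m·K/W
Q' = ΔT/ΣR = (6.6 °C − 18.2 °C)/3.306 = -3.51 W/m
(Negative Q' ⇒ heat flows inward; heat gain = 3.51 W/m.)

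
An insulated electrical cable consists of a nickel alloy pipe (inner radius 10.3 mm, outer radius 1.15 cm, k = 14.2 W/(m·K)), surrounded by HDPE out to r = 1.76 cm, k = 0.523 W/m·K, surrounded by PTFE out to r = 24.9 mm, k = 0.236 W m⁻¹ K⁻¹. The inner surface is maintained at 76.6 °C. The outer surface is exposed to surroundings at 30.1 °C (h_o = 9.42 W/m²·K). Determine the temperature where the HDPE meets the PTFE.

Series thermal resistances, inner to outer:
  R'_nickel alloy = ln(0.0115/0.0103)/(2πk) = 0.1102/(2π·14.2) = 0.001235 m·K/W
  R'_HDPE = ln(0.0176/0.0115)/(2πk) = 0.4256/(2π·0.523) = 0.1295 m·K/W
  R'_PTFE = ln(0.0249/0.0176)/(2πk) = 0.3470/(2π·0.236) = 0.2340 m·K/W
  R'_conv,out = 1/(2πr h) = 1/(2π·0.0249·9.42) = 0.6785 m·K/W
ΣR = 0.001235 + 0.1295 + 0.2340 + 0.6785 = 1.043 m·K/W
Q' = ΔT/ΣR = (76.6 °C − 30.1 °C)/1.043 = 44.58 W/m
From the inner boundary to the HDPE/PTFE interface, ΣR_partial = 0.1307 m·K/W.
T_interface = T_in − Q'·ΣR_partial = 76.6 °C − (44.58)(0.1307) = 70.8 °C

T = 70.8 °C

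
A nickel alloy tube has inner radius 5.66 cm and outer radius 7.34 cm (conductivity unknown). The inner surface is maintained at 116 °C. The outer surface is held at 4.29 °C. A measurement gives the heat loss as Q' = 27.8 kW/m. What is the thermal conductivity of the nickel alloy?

k = 10.3 W/m·K

ΣR = ΔT/Q' = |116 − 4.29|/27800 = 0.004018 m·K/W
ln(r₂/r₁)/(2πk) = 0.004018 ⇒ k = 0.2599/(2π·0.004018) = 10.3 W/m·K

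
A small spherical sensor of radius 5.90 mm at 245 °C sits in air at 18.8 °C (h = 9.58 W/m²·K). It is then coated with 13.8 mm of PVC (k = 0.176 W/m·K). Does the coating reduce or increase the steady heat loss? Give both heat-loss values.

Critical radius for a sphere: r_cr = 2k/h = 0.0367 m = 3.67 cm.
Outer radius after coating: r₂ = 0.00590 + 0.0138 = 0.01970 m.
Since r₁ < r_cr and r₂ ≤ r_cr, the coating moves toward the maximum at r_cr — heat loss rises.
Bare: R = 1/(4πr₁²h) = 238.6 K/W; Q = 226.2/238.6 = 0.948 W.
Coated: R = R_cond + R_conv = 75.09 K/W; Q = 226.2/75.09 = 3.01 W.

increases: 0.948 → 3.01 W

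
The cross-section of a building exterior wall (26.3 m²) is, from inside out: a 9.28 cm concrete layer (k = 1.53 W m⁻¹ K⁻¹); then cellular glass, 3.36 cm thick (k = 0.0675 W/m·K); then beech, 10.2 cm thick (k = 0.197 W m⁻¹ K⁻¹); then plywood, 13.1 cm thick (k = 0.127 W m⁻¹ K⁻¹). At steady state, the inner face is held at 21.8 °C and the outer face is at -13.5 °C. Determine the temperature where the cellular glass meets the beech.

Resistance network (inner→outer):
  R_concrete = L/(kA) = 0.0928/(1.53·26.3) = 0.002306 K/W
  R_cellular glass = L/(kA) = 0.0336/(0.0675·26.3) = 0.01893 K/W
  R_beech = L/(kA) = 0.102/(0.197·26.3) = 0.01969 K/W
  R_plywood = L/(kA) = 0.131/(0.127·26.3) = 0.03922 K/W
ΣR = 0.002306 + 0.01893 + 0.01969 + 0.03922 = 0.08015 K/W
Q = ΔT/ΣR = (21.8 °C − -13.5 °C)/0.08015 = 440.4 W
From the inner boundary to the cellular glass/beech interface, ΣR_partial = 0.02124 K/W.
T_interface = T_in − Q·ΣR_partial = 21.8 °C − (440.4)(0.02124) = 12.4 °C

T = 12.4 °C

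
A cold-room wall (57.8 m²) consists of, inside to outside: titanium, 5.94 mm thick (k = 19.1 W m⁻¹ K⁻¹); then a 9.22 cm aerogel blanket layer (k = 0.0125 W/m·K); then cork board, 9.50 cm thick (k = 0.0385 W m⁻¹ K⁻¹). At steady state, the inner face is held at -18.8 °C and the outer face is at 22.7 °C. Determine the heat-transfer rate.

Series thermal resistances, inner to outer:
  R_titanium = L/(kA) = 0.00594/(19.1·57.8) = 5.381×10^-6 K/W
  R_aerogel blanket = L/(kA) = 0.0922/(0.0125·57.8) = 0.1276 K/W
  R_cork board = L/(kA) = 0.0950/(0.0385·57.8) = 0.04269 K/W
ΣR = 5.381×10^-6 + 0.1276 + 0.04269 = 0.1703 K/W
Q = ΔT/ΣR = (-18.8 °C − 22.7 °C)/0.1703 = -244 W
(Negative Q ⇒ heat flows inward; heat gain = 244 W.)

Q = 244 W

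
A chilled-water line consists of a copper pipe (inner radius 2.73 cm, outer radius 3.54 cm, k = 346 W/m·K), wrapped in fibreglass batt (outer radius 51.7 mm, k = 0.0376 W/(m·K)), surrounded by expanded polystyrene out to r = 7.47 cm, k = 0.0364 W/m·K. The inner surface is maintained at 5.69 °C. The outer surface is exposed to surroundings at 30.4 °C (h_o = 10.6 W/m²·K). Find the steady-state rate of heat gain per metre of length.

Q' = 7.24 W/m

Resistance network (inner→outer):
  R'_copper = ln(0.0354/0.0273)/(2πk) = 0.2598/(2π·346) = 1.195×10^-4 m·K/W
  R'_fibreglass batt = ln(0.0517/0.0354)/(2πk) = 0.3787/(2π·0.0376) = 1.603 m·K/W
  R'_expanded polystyrene = ln(0.0747/0.0517)/(2πk) = 0.3680/(2π·0.0364) = 1.609 m·K/W
  R'_conv,out = 1/(2πr h) = 1/(2π·0.0747·10.6) = 0.2010 m·K/W
ΣR = 1.195×10^-4 + 1.603 + 1.609 + 0.2010 = 3.413 m·K/W
Q' = ΔT/ΣR = (5.69 °C − 30.4 °C)/3.413 = -7.24 W/m
(Negative Q' ⇒ heat flows inward; heat gain = 7.24 W/m.)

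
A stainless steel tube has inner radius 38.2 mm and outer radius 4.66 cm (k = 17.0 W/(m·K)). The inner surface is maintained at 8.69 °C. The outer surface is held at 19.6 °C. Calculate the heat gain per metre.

Q' = 5860 W/m

Q' = 2πk·ΔT/ln(r₂/r₁) = 2π × 17.0 × 10.91 / ln(0.0466/0.0382) = 5860 W/m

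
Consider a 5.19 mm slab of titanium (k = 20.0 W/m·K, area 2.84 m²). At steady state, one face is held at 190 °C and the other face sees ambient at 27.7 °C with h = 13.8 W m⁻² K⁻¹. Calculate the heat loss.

Q = 6.34 kW

Treat each layer as a resistance in series:
  R_titanium = L/(kA) = 0.00519/(20.0·2.84) = 9.137×10^-5 K/W
  R_conv,out = 1/(hA) = 1/(13.8·2.84) = 0.02552 K/W
ΣR = 9.137×10^-5 + 0.02552 = 0.02561 K/W
Q = ΔT/ΣR = (190 °C − 27.7 °C)/0.02561 = 6340 W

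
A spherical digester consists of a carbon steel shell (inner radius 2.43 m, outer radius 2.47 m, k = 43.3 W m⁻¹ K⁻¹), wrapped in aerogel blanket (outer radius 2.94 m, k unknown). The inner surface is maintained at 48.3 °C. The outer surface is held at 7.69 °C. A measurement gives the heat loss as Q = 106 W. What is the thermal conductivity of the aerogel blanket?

ΣR = ΔT/Q = |48.3 − 7.69|/106 = 0.3831 K/W
Known resistances:
  R_carbon steel = (1/2.43 − 1/2.47)/(4πk) = 0.006664/(4π·43.3) = 1.225×10^-5 K/W
R_aerogel blanket = ΣR − ΣR_known = 0.3831 − 1.225×10^-5 = 0.3831 K/W
(1/r₁−1/r₂)/(4πk) = 0.3831 ⇒ k = 0.06472/(4π·0.3831) = 0.0134 W/m·K

k = 0.0134 W/m·K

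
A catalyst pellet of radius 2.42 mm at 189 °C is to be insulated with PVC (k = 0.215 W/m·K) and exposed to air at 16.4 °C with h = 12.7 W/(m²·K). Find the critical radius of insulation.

For a sphere, r_cr = 2k_ins/h = 2·0.215/12.7 = 0.0339 m = 3.39 cm

r_cr = 3.39 cm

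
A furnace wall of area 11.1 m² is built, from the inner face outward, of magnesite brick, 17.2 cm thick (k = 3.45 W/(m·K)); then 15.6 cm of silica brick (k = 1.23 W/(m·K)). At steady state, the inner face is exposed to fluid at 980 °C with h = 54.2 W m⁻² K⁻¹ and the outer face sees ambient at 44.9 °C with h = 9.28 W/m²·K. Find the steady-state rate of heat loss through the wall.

Resistance network (inner→outer):
  R_conv,in = 1/(hA) = 1/(54.2·11.1) = 0.001662 K/W
  R_magnesite brick = L/(kA) = 0.172/(3.45·11.1) = 0.004491 K/W
  R_silica brick = L/(kA) = 0.156/(1.23·11.1) = 0.01143 K/W
  R_conv,out = 1/(hA) = 1/(9.28·11.1) = 0.009708 K/W
ΣR = 0.001662 + 0.004491 + 0.01143 + 0.009708 = 0.02729 K/W
Q = ΔT/ΣR = (980 °C − 44.9 °C)/0.02729 = 34300 W

Q = 34.3 kW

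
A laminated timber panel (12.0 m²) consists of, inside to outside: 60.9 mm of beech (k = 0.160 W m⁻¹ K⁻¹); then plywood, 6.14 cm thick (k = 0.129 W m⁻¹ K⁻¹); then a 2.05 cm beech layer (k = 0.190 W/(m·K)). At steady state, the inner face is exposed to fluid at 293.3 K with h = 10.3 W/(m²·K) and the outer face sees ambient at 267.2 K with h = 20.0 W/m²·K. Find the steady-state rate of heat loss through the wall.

Series thermal resistances, inner to outer:
  R_conv,in = 1/(hA) = 1/(10.3·12.0) = 0.008091 K/W
  R_beech = L/(kA) = 0.0609/(0.160·12.0) = 0.03172 K/W
  R_plywood = L/(kA) = 0.0614/(0.129·12.0) = 0.03966 K/W
  R_beech = L/(kA) = 0.0205/(0.190·12.0) = 0.008991 K/W
  R_conv,out = 1/(hA) = 1/(20.0·12.0) = 0.004167 K/W
ΣR = 0.008091 + 0.03172 + 0.03966 + 0.008991 + 0.004167 = 0.09263 K/W
Q = ΔT/ΣR = (293.3 K − 267.2 K)/0.09263 = 282 W

Q = 282 W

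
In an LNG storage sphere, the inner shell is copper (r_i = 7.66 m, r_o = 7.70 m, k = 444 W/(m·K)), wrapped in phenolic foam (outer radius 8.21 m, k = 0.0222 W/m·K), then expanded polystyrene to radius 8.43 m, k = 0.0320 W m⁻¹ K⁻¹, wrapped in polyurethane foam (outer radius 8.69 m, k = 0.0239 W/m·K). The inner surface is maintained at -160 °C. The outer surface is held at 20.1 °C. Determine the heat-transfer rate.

Series thermal resistances, inner to outer:
  R_copper = (1/7.66 − 1/7.70)/(4πk) = 6.782×10^-4/(4π·444) = 1.215×10^-7 K/W
  R_phenolic foam = (1/7.70 − 1/8.21)/(4πk) = 0.008067/(4π·0.0222) = 0.02892 K/W
  R_expanded polystyrene = (1/8.21 − 1/8.43)/(4πk) = 0.003179/(4π·0.0320) = 0.007905 K/W
  R_polyurethane foam = (1/8.43 − 1/8.69)/(4πk) = 0.003549/(4π·0.0239) = 0.01182 K/W
ΣR = 1.215×10^-7 + 0.02892 + 0.007905 + 0.01182 = 0.04865 K/W
Q = ΔT/ΣR = (-160 °C − 20.1 °C)/0.04865 = -3700 W
(Negative Q ⇒ heat flows inward; heat gain = 3700 W.)

Q = 3700 W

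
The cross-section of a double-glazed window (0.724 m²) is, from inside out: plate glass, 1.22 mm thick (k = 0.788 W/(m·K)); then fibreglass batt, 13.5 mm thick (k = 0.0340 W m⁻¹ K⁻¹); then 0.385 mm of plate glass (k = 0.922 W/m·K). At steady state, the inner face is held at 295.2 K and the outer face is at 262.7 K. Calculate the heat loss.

Q = 59.0 W

Series thermal resistances, inner to outer:
  R_plate glass = L/(kA) = 0.00122/(0.788·0.724) = 0.002138 K/W
  R_fibreglass batt = L/(kA) = 0.0135/(0.0340·0.724) = 0.5484 K/W
  R_plate glass = L/(kA) = 3.85×10^-4/(0.922·0.724) = 5.768×10^-4 K/W
ΣR = 0.002138 + 0.5484 + 5.768×10^-4 = 0.5511 K/W
Q = ΔT/ΣR = (295.2 K − 262.7 K)/0.5511 = 59.0 W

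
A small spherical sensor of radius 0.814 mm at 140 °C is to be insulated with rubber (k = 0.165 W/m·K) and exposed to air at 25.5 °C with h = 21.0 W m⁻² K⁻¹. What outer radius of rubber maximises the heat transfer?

r_cr = 1.57 cm

For a sphere, r_cr = 2k_ins/h = 2·0.165/21.0 = 0.0157 m = 1.57 cm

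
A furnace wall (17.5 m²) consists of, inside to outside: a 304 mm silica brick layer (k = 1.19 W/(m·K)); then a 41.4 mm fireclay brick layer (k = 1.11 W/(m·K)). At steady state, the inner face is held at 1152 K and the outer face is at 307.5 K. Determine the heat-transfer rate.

Q = 50.5 kW

Treat each layer as a resistance in series:
  R_silica brick = L/(kA) = 0.304/(1.19·17.5) = 0.01460 K/W
  R_fireclay brick = L/(kA) = 0.0414/(1.11·17.5) = 0.002131 K/W
ΣR = 0.01460 + 0.002131 = 0.01673 K/W
Q = ΔT/ΣR = (1152 K − 307.5 K)/0.01673 = 50500 W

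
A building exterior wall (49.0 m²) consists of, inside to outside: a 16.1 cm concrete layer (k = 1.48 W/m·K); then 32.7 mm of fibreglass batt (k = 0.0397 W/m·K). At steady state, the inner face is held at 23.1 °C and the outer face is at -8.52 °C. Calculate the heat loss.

Q = 1660 W

Series thermal resistances, inner to outer:
  R_concrete = L/(kA) = 0.161/(1.48·49.0) = 0.002220 K/W
  R_fibreglass batt = L/(kA) = 0.0327/(0.0397·49.0) = 0.01681 K/W
ΣR = 0.002220 + 0.01681 = 0.01903 K/W
Q = ΔT/ΣR = (23.1 °C − -8.52 °C)/0.01903 = 1660 W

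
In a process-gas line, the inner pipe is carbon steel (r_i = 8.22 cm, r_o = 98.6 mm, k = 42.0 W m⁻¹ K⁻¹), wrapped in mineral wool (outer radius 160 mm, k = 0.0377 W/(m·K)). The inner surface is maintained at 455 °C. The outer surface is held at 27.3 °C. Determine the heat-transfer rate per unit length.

Q' = 209 W/m

Treat each layer as a resistance in series:
  R'_carbon steel = ln(0.0986/0.0822)/(2πk) = 0.1819/(2π·42.0) = 6.894×10^-4 m·K/W
  R'_mineral wool = ln(0.160/0.0986)/(2πk) = 0.4841/(2π·0.0377) = 2.044 m·K/W
ΣR = 6.894×10^-4 + 2.044 = 2.045 m·K/W
Q' = ΔT/ΣR = (455 °C − 27.3 °C)/2.045 = 209 W/m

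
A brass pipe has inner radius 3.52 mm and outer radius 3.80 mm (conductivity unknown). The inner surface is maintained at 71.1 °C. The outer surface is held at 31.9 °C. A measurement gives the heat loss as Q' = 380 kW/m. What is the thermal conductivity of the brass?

k = 118 W/m·K

ΣR = ΔT/Q' = |71.1 − 31.9|/3.80×10^5 = 1.032×10^-4 m·K/W
ln(r₂/r₁)/(2πk) = 1.032×10^-4 ⇒ k = 0.07654/(2π·1.032×10^-4) = 118 W/m·K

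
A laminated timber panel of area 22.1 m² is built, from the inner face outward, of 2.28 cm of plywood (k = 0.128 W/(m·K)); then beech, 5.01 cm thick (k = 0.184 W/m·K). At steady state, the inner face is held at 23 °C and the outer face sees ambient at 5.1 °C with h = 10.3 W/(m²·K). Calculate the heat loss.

Q = 723 W

Series thermal resistances, inner to outer:
  R_plywood = L/(kA) = 0.0228/(0.128·22.1) = 0.008060 K/W
  R_beech = L/(kA) = 0.0501/(0.184·22.1) = 0.01232 K/W
  R_conv,out = 1/(hA) = 1/(10.3·22.1) = 0.004393 K/W
ΣR = 0.008060 + 0.01232 + 0.004393 = 0.02477 K/W
Q = ΔT/ΣR = (23 °C − 5.1 °C)/0.02477 = 723 W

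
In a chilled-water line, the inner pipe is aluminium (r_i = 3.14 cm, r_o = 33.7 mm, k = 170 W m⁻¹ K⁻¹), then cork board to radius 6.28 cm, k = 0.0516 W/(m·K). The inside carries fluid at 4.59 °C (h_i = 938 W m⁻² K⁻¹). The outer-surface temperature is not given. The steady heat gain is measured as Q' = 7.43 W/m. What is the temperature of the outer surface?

T_out = 18.9 °C

Sum the resistances:
  R'_conv,in = 1/(2πr h) = 1/(2π·0.0314·938) = 0.005404 m·K/W
  R'_aluminium = ln(0.0337/0.0314)/(2πk) = 0.07069/(2π·170) = 6.618×10^-5 m·K/W
  R'_cork board = ln(0.0628/0.0337)/(2πk) = 0.6225/(2π·0.0516) = 1.920 m·K/W
ΣR = 1.925 m·K/W
ΔT = Q'·ΣR = 7.43 × 1.925 = 14.30 K
Heat flows inward, so T_out = T_in + ΔT = 4.59 + 14.30 = 18.9 °C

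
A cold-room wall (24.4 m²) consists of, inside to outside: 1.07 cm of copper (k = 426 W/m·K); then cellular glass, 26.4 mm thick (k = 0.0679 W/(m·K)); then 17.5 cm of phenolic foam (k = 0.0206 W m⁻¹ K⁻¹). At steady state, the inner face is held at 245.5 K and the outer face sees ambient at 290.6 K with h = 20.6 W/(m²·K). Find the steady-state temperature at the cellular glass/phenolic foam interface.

Treat each layer as a resistance in series:
  R_copper = L/(kA) = 0.0107/(426·24.4) = 1.029×10^-6 K/W
  R_cellular glass = L/(kA) = 0.0264/(0.0679·24.4) = 0.01593 K/W
  R_phenolic foam = L/(kA) = 0.175/(0.0206·24.4) = 0.3482 K/W
  R_conv,out = 1/(hA) = 1/(20.6·24.4) = 0.001989 K/W
ΣR = 1.029×10^-6 + 0.01593 + 0.3482 + 0.001989 = 0.3661 K/W
Q = ΔT/ΣR = (245.5 K − 290.6 K)/0.3661 = -123.2 W
From the inner boundary to the cellular glass/phenolic foam interface, ΣR_partial = 0.01593 K/W.
T_interface = T_in − Q·ΣR_partial = 245.5 K − (-123.2)(0.01593) = 247.5 K

T = 247.5 K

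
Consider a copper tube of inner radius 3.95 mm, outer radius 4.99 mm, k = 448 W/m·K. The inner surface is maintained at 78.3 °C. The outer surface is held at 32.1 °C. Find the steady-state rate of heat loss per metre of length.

Q' = 556 kW/m

Q' = 2πk·ΔT/ln(r₂/r₁) = 2π × 448 × 46.2 / ln(0.00499/0.00395) = 5.56×10^5 W/m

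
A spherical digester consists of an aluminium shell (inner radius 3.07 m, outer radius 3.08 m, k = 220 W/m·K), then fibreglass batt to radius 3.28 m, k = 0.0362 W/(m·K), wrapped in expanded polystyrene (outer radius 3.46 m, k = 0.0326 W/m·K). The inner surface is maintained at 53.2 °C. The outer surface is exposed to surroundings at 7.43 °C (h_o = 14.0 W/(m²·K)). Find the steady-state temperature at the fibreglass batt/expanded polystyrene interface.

Treat each layer as a resistance in series:
  R_aluminium = (1/3.07 − 1/3.08)/(4πk) = 0.001058/(4π·220) = 3.825×10^-7 K/W
  R_fibreglass batt = (1/3.08 − 1/3.28)/(4πk) = 0.01980/(4π·0.0362) = 0.04352 K/W
  R_expanded polystyrene = (1/3.28 − 1/3.46)/(4πk) = 0.01586/(4π·0.0326) = 0.03872 K/W
  R_conv,out = 1/(4πr²h) = 1/(4π·3.46²·14.0) = 4.748×10^-4 K/W
ΣR = 3.825×10^-7 + 0.04352 + 0.03872 + 4.748×10^-4 = 0.08272 K/W
Q = ΔT/ΣR = (53.2 °C − 7.43 °C)/0.08272 = 553.3 W
From the inner boundary to the fibreglass batt/expanded polystyrene interface, ΣR_partial = 0.04352 K/W.
T_interface = T_in − Q·ΣR_partial = 53.2 °C − (553.3)(0.04352) = 29.1 °C

T = 29.1 °C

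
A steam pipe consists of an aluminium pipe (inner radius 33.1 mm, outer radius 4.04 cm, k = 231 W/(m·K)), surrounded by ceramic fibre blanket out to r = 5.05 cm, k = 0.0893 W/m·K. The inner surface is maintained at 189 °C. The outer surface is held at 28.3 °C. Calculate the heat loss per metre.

Q' = 404 W/m

Resistance network (inner→outer):
  R'_aluminium = ln(0.0404/0.0331)/(2πk) = 0.1993/(2π·231) = 1.373×10^-4 m·K/W
  R'_ceramic fibre blanket = ln(0.0505/0.0404)/(2πk) = 0.2231/(2π·0.0893) = 0.3977 m·K/W
ΣR = 1.373×10^-4 + 0.3977 = 0.3978 m·K/W
Q' = ΔT/ΣR = (189 °C − 28.3 °C)/0.3978 = 404 W/m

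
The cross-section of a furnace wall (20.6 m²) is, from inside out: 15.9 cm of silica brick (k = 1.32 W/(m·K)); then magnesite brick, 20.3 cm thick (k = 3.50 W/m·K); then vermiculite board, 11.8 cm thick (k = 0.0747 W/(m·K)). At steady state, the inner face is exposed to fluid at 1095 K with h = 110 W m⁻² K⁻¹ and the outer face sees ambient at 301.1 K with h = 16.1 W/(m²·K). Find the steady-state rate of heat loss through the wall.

Resistance network (inner→outer):
  R_conv,in = 1/(hA) = 1/(110·20.6) = 4.413×10^-4 K/W
  R_silica brick = L/(kA) = 0.159/(1.32·20.6) = 0.005847 K/W
  R_magnesite brick = L/(kA) = 0.203/(3.50·20.6) = 0.002816 K/W
  R_vermiculite board = L/(kA) = 0.118/(0.0747·20.6) = 0.07668 K/W
  R_conv,out = 1/(hA) = 1/(16.1·20.6) = 0.003015 K/W
ΣR = 4.413×10^-4 + 0.005847 + 0.002816 + 0.07668 + 0.003015 = 0.08880 K/W
Q = ΔT/ΣR = (1095 K − 301.1 K)/0.08880 = 8940 W

Q = 8.94 kW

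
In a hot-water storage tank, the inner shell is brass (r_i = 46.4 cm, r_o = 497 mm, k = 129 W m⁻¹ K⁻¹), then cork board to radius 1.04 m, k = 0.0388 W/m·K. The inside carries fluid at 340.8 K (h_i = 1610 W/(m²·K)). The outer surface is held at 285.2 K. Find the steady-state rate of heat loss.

Series thermal resistances, inner to outer:
  R_conv,in = 1/(4πr²h) = 1/(4π·0.464²·1610) = 2.296×10^-4 K/W
  R_brass = (1/0.464 − 1/0.497)/(4πk) = 0.1431/(4π·129) = 8.828×10^-5 K/W
  R_cork board = (1/0.497 − 1/1.04)/(4πk) = 1.051/(4π·0.0388) = 2.155 K/W
ΣR = 2.296×10^-4 + 8.828×10^-5 + 2.155 = 2.155 K/W
Q = ΔT/ΣR = (340.8 K − 285.2 K)/2.155 = 25.8 W

Q = 25.8 W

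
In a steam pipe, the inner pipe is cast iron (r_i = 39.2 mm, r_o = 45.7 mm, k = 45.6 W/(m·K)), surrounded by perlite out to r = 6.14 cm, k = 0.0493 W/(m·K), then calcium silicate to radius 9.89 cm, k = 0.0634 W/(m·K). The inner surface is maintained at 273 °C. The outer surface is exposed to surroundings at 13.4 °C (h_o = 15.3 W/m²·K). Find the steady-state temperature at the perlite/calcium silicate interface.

Treat each layer as a resistance in series:
  R'_cast iron = ln(0.0457/0.0392)/(2πk) = 0.1534/(2π·45.6) = 5.355×10^-4 m·K/W
  R'_perlite = ln(0.0614/0.0457)/(2πk) = 0.2953/(2π·0.0493) = 0.9534 m·K/W
  R'_calcium silicate = ln(0.0989/0.0614)/(2πk) = 0.4767/(2π·0.0634) = 1.197 m·K/W
  R'_conv,out = 1/(2πr h) = 1/(2π·0.0989·15.3) = 0.1052 m·K/W
ΣR = 5.355×10^-4 + 0.9534 + 1.197 + 0.1052 = 2.256 m·K/W
Q' = ΔT/ΣR = (273 °C − 13.4 °C)/2.256 = 115.1 W/m
From the inner boundary to the perlite/calcium silicate interface, ΣR_partial = 0.9539 m·K/W.
T_interface = T_in − Q'·ΣR_partial = 273 °C − (115.1)(0.9539) = 163 °C

T = 163 °C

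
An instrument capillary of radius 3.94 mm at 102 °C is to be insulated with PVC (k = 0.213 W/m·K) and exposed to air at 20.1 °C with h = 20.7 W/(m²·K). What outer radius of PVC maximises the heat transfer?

r_cr = 1.03 cm

For a cylinder, r_cr = k_ins/h = 0.213/20.7 = 0.0103 m = 1.03 cm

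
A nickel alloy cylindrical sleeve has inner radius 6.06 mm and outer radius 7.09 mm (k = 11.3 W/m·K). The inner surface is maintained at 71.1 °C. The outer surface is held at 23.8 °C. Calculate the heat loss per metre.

Q' = 2πk·ΔT/ln(r₂/r₁) = 2π × 11.3 × 47.3 / ln(0.00709/0.00606) = 21400 W/m

Q' = 21.4 kW/m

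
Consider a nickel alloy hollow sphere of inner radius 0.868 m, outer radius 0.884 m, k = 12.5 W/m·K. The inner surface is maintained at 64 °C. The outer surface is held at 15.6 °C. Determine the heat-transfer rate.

Q = 365 kW

Q = 4πk·ΔT/(1/r₁ − 1/r₂) = 4π × 12.5 × 48.4 / (1/0.868 − 1/0.884) = 3.65×10^5 W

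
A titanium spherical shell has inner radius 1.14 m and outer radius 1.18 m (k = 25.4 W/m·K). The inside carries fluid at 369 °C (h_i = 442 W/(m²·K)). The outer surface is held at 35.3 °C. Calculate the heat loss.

Resistance network (inner→outer):
  R_conv,in = 1/(4πr²h) = 1/(4π·1.14²·442) = 1.385×10^-4 K/W
  R_titanium = (1/1.14 − 1/1.18)/(4πk) = 0.02974/(4π·25.4) = 9.316×10^-5 K/W
ΣR = 1.385×10^-4 + 9.316×10^-5 = 2.317×10^-4 K/W
Q = ΔT/ΣR = (369 °C − 35.3 °C)/2.317×10^-4 = 1.44×10^6 W

Q = 1440 kW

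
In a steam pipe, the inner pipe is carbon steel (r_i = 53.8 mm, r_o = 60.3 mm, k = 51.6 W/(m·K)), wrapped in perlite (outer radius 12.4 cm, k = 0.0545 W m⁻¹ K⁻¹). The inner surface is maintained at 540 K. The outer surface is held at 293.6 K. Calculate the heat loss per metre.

Q' = 117 W/m

Treat each layer as a resistance in series:
  R'_carbon steel = ln(0.0603/0.0538)/(2πk) = 0.1141/(2π·51.6) = 3.518×10^-4 m·K/W
  R'_perlite = ln(0.124/0.0603)/(2πk) = 0.7209/(2π·0.0545) = 2.105 m·K/W
ΣR = 3.518×10^-4 + 2.105 = 2.105 m·K/W
Q' = ΔT/ΣR = (540 K − 293.6 K)/2.105 = 117 W/m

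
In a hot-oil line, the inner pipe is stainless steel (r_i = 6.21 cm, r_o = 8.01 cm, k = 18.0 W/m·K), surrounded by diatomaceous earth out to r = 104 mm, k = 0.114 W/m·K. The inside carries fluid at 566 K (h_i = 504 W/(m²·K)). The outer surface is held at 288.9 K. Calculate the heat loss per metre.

Q' = 745 W/m

Resistance network (inner→outer):
  R'_conv,in = 1/(2πr h) = 1/(2π·0.0621·504) = 0.005085 m·K/W
  R'_stainless steel = ln(0.0801/0.0621)/(2πk) = 0.2545/(2π·18.0) = 0.002251 m·K/W
  R'_diatomaceous earth = ln(0.104/0.0801)/(2πk) = 0.2611/(2π·0.114) = 0.3645 m·K/W
ΣR = 0.005085 + 0.002251 + 0.3645 = 0.3718 m·K/W
Q' = ΔT/ΣR = (566 K − 288.9 K)/0.3718 = 745 W/m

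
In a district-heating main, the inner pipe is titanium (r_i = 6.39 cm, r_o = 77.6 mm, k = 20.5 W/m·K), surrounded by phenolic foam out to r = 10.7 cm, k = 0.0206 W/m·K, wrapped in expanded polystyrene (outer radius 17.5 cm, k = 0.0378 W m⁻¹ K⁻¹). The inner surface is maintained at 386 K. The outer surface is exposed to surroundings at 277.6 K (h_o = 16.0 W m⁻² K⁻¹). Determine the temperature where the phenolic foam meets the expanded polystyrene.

Treat each layer as a resistance in series:
  R'_titanium = ln(0.0776/0.0639)/(2πk) = 0.1942/(2π·20.5) = 0.001508 m·K/W
  R'_phenolic foam = ln(0.107/0.0776)/(2πk) = 0.3213/(2π·0.0206) = 2.482 m·K/W
  R'_expanded polystyrene = ln(0.175/0.107)/(2πk) = 0.4920/(2π·0.0378) = 2.071 m·K/W
  R'_conv,out = 1/(2πr h) = 1/(2π·0.175·16.0) = 0.05684 m·K/W
ΣR = 0.001508 + 2.482 + 2.071 + 0.05684 = 4.611 m·K/W
Q' = ΔT/ΣR = (386 K − 277.6 K)/4.611 = 23.51 W/m
From the inner boundary to the phenolic foam/expanded polystyrene interface, ΣR_partial = 2.484 m·K/W.
T_interface = T_in − Q'·ΣR_partial = 386 K − (23.51)(2.484) = 327.6 K

T = 327.6 K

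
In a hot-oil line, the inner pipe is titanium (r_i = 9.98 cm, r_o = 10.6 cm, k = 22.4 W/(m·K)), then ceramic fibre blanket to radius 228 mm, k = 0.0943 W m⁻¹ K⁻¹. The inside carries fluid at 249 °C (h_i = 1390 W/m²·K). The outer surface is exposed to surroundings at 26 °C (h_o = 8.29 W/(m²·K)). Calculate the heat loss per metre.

Q' = 162 W/m

Resistance network (inner→outer):
  R'_conv,in = 1/(2πr h) = 1/(2π·0.0998·1390) = 0.001147 m·K/W
  R'_titanium = ln(0.106/0.0998)/(2πk) = 0.06027/(2π·22.4) = 4.282×10^-4 m·K/W
  R'_ceramic fibre blanket = ln(0.228/0.106)/(2πk) = 0.7659/(2π·0.0943) = 1.293 m·K/W
  R'_conv,out = 1/(2πr h) = 1/(2π·0.228·8.29) = 0.08420 m·K/W
ΣR = 0.001147 + 4.282×10^-4 + 1.293 + 0.08420 = 1.379 m·K/W
Q' = ΔT/ΣR = (249 °C − 26 °C)/1.379 = 162 W/m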